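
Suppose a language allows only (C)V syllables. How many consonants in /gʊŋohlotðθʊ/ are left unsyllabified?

Under (C)V, the unsyllabifiable consonants are /h/, /t/, /ð/ (no codas are permitted; onsets are limited to one consonant).

3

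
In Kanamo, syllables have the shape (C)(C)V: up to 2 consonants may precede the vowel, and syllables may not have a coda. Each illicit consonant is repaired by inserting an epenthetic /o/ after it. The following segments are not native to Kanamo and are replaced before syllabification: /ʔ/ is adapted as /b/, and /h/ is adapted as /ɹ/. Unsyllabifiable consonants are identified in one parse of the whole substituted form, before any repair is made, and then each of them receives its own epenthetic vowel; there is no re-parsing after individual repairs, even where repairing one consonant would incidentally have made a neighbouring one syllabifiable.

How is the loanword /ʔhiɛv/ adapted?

bɹiɛvo

Substitution: /ʔ/ → /b/, /h/ → /ɹ/, giving /bɹiɛv/.
Syllabifying with onset maximization leaves /v/ stranded (no codas are permitted; onsets may contain at most 2 consonants).
Each unlicensed consonant becomes the onset of a new syllable: /v/ → /vo/.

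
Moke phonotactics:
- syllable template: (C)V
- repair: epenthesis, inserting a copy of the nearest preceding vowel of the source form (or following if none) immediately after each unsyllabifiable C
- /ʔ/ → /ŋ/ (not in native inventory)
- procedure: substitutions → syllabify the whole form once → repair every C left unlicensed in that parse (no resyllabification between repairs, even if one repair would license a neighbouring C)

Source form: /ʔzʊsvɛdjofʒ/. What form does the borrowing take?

Substitution: /ʔ/ → /ŋ/, giving /ŋzʊsvɛdjofʒ/.
Under (C)V, the unsyllabifiable consonants are /ŋ/, /s/, /d/, /f/, /ʒ/ (no codas are permitted; onsets are limited to one consonant).
Epenthesis after each stranded consonant: /ŋ/ → /ŋʊ/, /s/ → /sʊ/, /d/ → /dɛ/, /f/ → /fo/, /ʒ/ → /ʒo/.

ŋʊzʊsʊvɛdɛjofoʒo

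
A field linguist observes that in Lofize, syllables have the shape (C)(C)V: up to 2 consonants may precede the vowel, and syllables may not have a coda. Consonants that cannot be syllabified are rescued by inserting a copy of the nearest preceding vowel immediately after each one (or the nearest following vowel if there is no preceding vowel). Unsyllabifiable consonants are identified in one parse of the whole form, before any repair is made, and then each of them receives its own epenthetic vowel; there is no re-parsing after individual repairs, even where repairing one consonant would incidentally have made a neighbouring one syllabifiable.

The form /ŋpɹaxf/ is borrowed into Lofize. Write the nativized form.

ŋapɹaxafa

Under (C)(C)V, the unsyllabifiable consonants are /ŋ/, /x/, /f/ (no codas are permitted; onsets may contain at most 2 consonants).
Each unlicensed consonant becomes the onset of a new syllable: /ŋ/ → /ŋa/, /x/ → /xa/, /f/ → /fa/.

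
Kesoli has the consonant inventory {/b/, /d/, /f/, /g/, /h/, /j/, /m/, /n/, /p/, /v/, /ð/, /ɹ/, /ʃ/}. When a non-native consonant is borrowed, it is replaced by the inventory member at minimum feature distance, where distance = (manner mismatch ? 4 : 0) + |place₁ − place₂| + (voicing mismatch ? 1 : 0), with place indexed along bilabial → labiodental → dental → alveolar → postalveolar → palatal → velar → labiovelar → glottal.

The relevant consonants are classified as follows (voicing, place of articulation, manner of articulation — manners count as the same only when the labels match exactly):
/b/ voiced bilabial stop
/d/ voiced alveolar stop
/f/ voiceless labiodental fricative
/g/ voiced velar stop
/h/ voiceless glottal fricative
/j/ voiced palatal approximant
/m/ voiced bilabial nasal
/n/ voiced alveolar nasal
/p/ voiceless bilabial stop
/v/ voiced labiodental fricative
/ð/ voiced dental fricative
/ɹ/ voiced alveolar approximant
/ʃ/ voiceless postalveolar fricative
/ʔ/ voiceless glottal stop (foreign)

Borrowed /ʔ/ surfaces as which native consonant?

/g/ is closest: same manner (stop), place distance 2 (glottal→velar), voicing differs (+1); total 3. Next closest is /h/ at distance 4.

g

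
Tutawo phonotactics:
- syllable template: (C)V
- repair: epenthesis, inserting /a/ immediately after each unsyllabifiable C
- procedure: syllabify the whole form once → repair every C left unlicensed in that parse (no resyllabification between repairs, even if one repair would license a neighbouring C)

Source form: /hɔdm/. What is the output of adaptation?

hɔdama

The consonants /d/, /m/ cannot be parsed into a legal (C)V syllable (no codas are permitted; onsets are limited to one consonant).
Inserting the epenthetic vowel yields /d/ → /da/, /m/ → /ma/.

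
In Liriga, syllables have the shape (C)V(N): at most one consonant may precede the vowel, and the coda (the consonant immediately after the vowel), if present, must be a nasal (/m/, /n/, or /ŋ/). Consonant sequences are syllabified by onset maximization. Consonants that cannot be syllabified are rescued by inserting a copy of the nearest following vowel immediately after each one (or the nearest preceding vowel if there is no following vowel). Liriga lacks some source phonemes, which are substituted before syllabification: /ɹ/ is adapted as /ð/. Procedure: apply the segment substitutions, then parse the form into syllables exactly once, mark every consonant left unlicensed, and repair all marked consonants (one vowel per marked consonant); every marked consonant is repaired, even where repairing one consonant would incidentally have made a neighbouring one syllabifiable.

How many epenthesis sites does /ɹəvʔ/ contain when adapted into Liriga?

After substitution the input is /ðəvʔ/.
The unsyllabifiable consonants are /v/, /ʔ/; each receives one epenthetic vowel.

2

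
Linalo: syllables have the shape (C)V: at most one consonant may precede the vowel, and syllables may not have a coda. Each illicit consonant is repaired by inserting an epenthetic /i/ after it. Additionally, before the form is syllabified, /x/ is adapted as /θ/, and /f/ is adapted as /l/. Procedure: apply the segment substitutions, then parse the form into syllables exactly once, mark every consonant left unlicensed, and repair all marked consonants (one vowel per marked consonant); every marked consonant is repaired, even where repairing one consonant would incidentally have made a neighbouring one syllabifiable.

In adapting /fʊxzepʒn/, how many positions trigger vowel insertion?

After substitution the input is /lʊθzepʒn/.
The unsyllabifiable consonants are /θ/, /p/, /ʒ/, /n/; each receives one epenthetic vowel.

4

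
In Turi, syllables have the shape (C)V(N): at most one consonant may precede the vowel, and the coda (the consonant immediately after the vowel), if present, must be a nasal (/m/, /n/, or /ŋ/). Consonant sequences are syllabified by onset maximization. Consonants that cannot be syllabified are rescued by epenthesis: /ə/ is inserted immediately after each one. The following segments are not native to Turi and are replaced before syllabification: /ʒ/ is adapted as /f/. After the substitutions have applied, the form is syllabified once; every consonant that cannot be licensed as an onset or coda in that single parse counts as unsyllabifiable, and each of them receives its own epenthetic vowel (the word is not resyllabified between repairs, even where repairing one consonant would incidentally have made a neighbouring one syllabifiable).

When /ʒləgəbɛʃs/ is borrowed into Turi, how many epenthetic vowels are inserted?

After substitution the input is /fləgəbɛʃs/.
The unsyllabifiable consonants are /f/, /ʃ/, /s/; each receives one epenthetic vowel.

3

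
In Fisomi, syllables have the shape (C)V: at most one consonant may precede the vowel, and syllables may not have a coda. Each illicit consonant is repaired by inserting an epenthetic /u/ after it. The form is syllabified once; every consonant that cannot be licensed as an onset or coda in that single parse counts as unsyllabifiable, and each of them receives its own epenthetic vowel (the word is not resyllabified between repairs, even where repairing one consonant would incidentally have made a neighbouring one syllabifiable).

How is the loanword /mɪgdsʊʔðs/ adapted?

mɪgudusʊʔuðusu

Syllabifying with onset maximization leaves /g/, /d/, /ʔ/, /ð/, /s/ stranded (no codas are permitted; onsets are limited to one consonant).
Each unlicensed consonant becomes the onset of a new syllable: /g/ → /gu/, /d/ → /du/, /ʔ/ → /ʔu/, /ð/ → /ðu/, /s/ → /su/.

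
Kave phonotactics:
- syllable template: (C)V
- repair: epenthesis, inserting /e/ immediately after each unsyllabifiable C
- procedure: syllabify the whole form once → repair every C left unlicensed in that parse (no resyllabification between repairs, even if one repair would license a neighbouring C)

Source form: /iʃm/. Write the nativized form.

The consonants /ʃ/, /m/ cannot be parsed into a legal (C)V syllable (no codas are permitted; onsets are limited to one consonant).
Each unlicensed consonant becomes the onset of a new syllable: /ʃ/ → /ʃe/, /m/ → /me/.

iʃeme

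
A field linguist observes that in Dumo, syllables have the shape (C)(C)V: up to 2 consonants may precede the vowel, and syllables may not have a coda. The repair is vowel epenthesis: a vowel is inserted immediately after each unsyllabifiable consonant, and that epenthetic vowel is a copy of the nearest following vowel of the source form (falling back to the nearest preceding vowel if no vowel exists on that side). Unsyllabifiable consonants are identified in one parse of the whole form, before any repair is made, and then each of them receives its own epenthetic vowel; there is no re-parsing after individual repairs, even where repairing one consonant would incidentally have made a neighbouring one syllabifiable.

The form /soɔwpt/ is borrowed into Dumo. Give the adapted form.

Under (C)(C)V, the unsyllabifiable consonants are /w/, /p/, /t/ (no codas are permitted; onsets may contain at most 2 consonants).
Epenthesis after each stranded consonant: /w/ → /wɔ/, /p/ → /pɔ/, /t/ → /tɔ/.

soɔwɔpɔtɔ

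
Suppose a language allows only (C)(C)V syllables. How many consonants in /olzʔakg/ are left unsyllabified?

3

Syllabifying with onset maximization leaves /l/, /k/, /g/ stranded (no codas are permitted; onsets may contain at most 2 consonants).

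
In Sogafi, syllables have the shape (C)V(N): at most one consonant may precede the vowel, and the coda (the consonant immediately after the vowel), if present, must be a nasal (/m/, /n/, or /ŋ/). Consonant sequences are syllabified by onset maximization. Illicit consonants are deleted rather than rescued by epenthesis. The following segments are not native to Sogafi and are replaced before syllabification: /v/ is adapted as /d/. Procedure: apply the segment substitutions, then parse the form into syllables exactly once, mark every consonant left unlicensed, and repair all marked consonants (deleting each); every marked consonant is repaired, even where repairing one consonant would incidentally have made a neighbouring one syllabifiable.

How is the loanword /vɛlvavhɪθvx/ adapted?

Substitution: /v/ → /d/, giving /dɛldadhɪθdx/.
Under (C)V(N), the unsyllabifiable consonants are /l/, /d/, /θ/, /d/, /x/ (only a nasal (/m/, /n/, or /ŋ/) is licensed in coda position; onsets are limited to one consonant).
Each unlicensed consonant is deleted: /l/, /d/, /θ/, /d/, /x/.

dɛdahɪ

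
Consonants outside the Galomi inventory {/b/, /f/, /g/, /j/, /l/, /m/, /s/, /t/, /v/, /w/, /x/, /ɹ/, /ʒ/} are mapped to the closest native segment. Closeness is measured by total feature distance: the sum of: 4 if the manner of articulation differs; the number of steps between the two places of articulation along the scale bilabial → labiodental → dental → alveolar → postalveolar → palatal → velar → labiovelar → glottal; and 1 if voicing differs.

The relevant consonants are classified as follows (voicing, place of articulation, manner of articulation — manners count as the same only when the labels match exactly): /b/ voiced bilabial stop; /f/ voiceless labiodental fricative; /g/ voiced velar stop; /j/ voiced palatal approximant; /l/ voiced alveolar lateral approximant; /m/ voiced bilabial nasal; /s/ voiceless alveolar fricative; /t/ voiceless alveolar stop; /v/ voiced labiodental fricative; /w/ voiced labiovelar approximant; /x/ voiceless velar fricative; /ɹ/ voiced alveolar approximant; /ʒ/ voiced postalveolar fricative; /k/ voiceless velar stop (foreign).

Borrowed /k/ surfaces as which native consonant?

g

/g/ is closest: same manner (stop), place distance 0 (velar→velar), voicing differs (+1); total 1. Next closest is /t/ at distance 3.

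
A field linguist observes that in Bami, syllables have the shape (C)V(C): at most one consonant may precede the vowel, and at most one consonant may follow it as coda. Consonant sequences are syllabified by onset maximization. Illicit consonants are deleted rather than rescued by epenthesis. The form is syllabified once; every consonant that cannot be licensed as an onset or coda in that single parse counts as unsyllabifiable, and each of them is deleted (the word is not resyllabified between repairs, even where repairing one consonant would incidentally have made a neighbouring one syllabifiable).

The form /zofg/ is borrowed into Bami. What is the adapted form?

zof

Under (C)V(C), the unsyllabifiable consonants are /g/ (at most one coda consonant is licensed; onsets are limited to one consonant).
Each unlicensed consonant is deleted: /g/.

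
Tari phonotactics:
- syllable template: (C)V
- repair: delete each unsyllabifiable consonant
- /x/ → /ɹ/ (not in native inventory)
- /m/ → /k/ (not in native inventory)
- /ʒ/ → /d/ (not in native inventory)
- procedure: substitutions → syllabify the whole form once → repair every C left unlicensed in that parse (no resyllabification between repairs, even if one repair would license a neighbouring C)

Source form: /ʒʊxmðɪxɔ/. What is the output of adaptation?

dʊðɪɹɔ

Substitution: /ʒ/ → /d/, /x/ → /ɹ/, /m/ → /k/, giving /dʊɹkðɪɹɔ/.
The consonants /ɹ/, /k/ cannot be parsed into a legal (C)V syllable (no codas are permitted; onsets are limited to one consonant).
Deletion applies to /ɹ/, /k/.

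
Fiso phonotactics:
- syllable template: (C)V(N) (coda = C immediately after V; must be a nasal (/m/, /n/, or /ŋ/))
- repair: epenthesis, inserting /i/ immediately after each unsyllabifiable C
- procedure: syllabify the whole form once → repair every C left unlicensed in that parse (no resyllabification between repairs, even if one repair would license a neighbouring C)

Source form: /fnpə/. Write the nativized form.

finipə

Syllabifying with onset maximization leaves /f/, /n/ stranded (only a nasal (/m/, /n/, or /ŋ/) is licensed in coda position; onsets are limited to one consonant).
Each unlicensed consonant becomes the onset of a new syllable: /f/ → /fi/, /n/ → /ni/.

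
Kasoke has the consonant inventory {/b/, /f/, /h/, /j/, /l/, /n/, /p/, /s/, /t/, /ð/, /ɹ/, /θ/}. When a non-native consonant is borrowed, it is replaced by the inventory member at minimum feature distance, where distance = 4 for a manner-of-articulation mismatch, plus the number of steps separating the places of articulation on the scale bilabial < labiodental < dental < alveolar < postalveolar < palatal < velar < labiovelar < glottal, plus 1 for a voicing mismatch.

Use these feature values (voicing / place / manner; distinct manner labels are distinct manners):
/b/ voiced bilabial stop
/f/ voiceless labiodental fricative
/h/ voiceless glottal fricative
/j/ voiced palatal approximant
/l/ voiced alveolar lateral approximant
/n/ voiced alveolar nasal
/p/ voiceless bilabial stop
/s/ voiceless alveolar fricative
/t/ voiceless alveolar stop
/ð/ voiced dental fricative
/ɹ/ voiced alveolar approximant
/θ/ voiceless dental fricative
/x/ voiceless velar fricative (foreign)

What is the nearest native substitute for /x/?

/h/ is closest: same manner (fricative), place distance 2 (velar→glottal), same voicing; total 2. Next closest is /s/ at distance 3.

h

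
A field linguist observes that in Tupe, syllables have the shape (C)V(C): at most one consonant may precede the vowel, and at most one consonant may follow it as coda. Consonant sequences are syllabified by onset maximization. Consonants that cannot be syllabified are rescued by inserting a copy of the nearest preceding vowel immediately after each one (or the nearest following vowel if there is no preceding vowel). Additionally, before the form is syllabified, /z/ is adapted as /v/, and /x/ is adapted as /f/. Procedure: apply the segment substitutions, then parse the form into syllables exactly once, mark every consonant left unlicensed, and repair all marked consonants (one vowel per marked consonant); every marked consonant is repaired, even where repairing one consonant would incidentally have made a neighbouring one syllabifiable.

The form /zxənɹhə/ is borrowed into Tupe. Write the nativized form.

Substitution: /z/ → /v/, /x/ → /f/, giving /vfənɹhə/.
The consonants /v/, /ɹ/ cannot be parsed into a legal (C)V(C) syllable (at most one coda consonant is licensed; onsets are limited to one consonant).
Each unlicensed consonant becomes the onset of a new syllable: /v/ → /və/, /ɹ/ → /ɹə/.

vəfənɹəhə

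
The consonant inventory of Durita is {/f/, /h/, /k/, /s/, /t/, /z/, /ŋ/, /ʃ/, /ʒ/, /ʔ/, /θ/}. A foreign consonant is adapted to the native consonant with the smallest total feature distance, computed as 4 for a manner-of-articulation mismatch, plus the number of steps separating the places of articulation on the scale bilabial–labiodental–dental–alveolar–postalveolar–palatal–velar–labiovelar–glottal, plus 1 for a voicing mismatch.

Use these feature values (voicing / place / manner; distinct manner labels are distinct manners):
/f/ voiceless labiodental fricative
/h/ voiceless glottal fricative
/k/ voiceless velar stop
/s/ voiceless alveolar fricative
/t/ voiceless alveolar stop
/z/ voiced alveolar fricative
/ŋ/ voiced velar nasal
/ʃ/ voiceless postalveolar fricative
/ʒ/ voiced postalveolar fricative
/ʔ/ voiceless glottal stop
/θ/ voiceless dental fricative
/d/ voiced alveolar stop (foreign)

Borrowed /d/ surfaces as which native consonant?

/t/ is closest: same manner (stop), place distance 0 (alveolar→alveolar), voicing differs (+1); total 1. Next closest is /k/ at distance 4.

t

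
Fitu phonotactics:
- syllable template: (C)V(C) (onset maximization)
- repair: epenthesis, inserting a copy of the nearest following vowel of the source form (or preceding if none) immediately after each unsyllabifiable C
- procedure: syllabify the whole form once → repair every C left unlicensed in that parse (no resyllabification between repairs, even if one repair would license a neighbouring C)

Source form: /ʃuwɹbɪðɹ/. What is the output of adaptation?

ʃuwɹɪbɪðɹɪ

Under (C)V(C), the unsyllabifiable consonants are /ɹ/, /ɹ/ (at most one coda consonant is licensed; onsets are limited to one consonant).
Epenthesis after each stranded consonant: /ɹ/ → /ɹɪ/, /ɹ/ → /ɹɪ/.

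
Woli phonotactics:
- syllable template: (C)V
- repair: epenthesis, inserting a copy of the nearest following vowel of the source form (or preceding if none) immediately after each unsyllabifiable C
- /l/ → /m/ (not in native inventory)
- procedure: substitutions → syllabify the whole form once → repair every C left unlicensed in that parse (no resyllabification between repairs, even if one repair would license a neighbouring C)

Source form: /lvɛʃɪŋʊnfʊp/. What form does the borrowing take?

Substitution: /l/ → /m/, giving /mvɛʃɪŋʊnfʊp/.
Syllabifying with onset maximization leaves /m/, /n/, /p/ stranded (no codas are permitted; onsets are limited to one consonant).
Epenthesis after each stranded consonant: /m/ → /mɛ/, /n/ → /nʊ/, /p/ → /pʊ/.

mɛvɛʃɪŋʊnʊfʊpʊ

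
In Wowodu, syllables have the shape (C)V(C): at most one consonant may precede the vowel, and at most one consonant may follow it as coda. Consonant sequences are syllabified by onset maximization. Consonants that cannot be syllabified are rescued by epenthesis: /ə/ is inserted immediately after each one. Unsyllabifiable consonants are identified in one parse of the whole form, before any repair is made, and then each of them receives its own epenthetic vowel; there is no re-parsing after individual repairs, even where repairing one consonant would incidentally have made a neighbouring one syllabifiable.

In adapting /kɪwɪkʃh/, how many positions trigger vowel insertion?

The unsyllabifiable consonants are /ʃ/, /h/; each receives one epenthetic vowel.

2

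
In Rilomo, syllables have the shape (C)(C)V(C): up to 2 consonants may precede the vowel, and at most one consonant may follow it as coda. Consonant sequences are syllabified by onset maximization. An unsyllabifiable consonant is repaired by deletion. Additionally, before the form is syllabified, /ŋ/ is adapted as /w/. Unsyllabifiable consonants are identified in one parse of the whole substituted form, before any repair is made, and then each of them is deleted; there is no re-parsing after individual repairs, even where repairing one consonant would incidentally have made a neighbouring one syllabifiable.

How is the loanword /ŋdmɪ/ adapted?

Substitution: /ŋ/ → /w/, giving /wdmɪ/.
Syllabifying with onset maximization leaves /w/ stranded (at most one coda consonant is licensed; onsets may contain at most 2 consonants).
Deletion applies to /w/.

dmɪ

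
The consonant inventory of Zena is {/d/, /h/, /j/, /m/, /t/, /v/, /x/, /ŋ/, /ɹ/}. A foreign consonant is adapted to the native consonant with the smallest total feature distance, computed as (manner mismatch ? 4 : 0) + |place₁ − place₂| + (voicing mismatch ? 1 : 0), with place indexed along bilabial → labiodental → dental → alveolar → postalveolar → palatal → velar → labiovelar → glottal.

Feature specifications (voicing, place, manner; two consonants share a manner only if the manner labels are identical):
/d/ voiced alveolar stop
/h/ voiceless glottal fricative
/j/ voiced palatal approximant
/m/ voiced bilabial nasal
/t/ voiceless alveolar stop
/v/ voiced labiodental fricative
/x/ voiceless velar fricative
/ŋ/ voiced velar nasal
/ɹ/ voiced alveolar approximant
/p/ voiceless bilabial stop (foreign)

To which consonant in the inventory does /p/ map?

/t/ is closest: same manner (stop), place distance 3 (bilabial→alveolar), same voicing; total 3. Next closest is /d/ at distance 4.

t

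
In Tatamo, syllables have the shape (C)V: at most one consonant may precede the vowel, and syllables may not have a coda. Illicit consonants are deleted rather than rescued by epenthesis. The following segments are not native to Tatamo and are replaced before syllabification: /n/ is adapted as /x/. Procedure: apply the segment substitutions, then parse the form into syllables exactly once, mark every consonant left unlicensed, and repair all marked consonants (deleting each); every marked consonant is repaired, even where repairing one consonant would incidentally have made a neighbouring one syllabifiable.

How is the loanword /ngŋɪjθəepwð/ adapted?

Substitution: /n/ → /x/, giving /xgŋɪjθəepwð/.
The consonants /x/, /g/, /j/, /p/, /w/, /ð/ cannot be parsed into a legal (C)V syllable (no codas are permitted; onsets are limited to one consonant).
Deleting the stranded consonants removes /x/, /g/, /j/, /p/, /w/, /ð/.

ŋɪθəe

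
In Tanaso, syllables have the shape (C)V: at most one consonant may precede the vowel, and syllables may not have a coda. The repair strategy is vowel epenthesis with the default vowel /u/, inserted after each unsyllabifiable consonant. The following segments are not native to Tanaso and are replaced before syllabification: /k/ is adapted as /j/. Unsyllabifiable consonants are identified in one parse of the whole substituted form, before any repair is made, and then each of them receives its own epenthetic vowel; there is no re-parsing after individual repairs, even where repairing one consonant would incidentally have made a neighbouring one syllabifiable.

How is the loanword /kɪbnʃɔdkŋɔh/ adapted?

Substitution: /k/ → /j/, giving /jɪbnʃɔdjŋɔh/.
Syllabifying with onset maximization leaves /b/, /n/, /d/, /j/, /h/ stranded (no codas are permitted; onsets are limited to one consonant).
Epenthesis after each stranded consonant: /b/ → /bu/, /n/ → /nu/, /d/ → /du/, /j/ → /ju/, /h/ → /hu/.

jɪbunuʃɔdujuŋɔhu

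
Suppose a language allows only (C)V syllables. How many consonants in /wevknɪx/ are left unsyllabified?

Syllabifying with onset maximization leaves /v/, /k/, /x/ stranded (no codas are permitted; onsets are limited to one consonant).

3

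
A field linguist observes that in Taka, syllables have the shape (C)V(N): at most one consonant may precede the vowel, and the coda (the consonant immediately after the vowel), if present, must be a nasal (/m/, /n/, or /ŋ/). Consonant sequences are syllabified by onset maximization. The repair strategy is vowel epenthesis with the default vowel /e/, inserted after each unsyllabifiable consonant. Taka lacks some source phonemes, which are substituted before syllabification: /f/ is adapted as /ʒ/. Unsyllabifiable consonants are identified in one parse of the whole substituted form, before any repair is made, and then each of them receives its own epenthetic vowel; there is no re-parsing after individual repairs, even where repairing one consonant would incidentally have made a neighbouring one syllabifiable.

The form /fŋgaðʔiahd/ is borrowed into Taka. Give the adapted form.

Substitution: /f/ → /ʒ/, giving /ʒŋgaðʔiahd/.
Under (C)V(N), the unsyllabifiable consonants are /ʒ/, /ŋ/, /ð/, /h/, /d/ (only a nasal (/m/, /n/, or /ŋ/) is licensed in coda position; onsets are limited to one consonant).
Each unlicensed consonant becomes the onset of a new syllable: /ʒ/ → /ʒe/, /ŋ/ → /ŋe/, /ð/ → /ðe/, /h/ → /he/, /d/ → /de/.

ʒeŋegaðeʔiahede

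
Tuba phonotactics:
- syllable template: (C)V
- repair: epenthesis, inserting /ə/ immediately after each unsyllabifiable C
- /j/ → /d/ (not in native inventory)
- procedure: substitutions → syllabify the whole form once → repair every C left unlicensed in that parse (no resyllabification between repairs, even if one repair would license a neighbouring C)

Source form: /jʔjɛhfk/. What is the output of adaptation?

dəʔədɛhəfəkə

Substitution: /j/ → /d/, giving /dʔdɛhfk/.
The consonants /d/, /ʔ/, /h/, /f/, /k/ cannot be parsed into a legal (C)V syllable (no codas are permitted; onsets are limited to one consonant).
Inserting the epenthetic vowel yields /d/ → /də/, /ʔ/ → /ʔə/, /h/ → /hə/, /f/ → /fə/, /k/ → /kə/.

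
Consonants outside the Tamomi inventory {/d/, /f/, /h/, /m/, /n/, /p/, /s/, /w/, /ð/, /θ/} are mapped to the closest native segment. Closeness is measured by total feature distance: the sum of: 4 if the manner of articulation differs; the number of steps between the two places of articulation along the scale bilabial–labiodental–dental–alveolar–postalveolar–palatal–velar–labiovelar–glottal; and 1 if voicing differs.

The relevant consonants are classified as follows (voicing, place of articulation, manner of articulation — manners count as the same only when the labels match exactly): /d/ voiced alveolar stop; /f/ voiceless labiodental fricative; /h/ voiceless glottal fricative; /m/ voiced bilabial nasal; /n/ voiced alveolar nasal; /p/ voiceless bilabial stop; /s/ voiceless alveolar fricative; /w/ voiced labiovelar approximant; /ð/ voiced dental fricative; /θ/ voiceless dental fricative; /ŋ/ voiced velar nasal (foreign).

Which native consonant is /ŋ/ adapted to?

n

/n/ is closest: same manner (nasal), place distance 3 (velar→alveolar), same voicing; total 3. Next closest is /w/ at distance 5.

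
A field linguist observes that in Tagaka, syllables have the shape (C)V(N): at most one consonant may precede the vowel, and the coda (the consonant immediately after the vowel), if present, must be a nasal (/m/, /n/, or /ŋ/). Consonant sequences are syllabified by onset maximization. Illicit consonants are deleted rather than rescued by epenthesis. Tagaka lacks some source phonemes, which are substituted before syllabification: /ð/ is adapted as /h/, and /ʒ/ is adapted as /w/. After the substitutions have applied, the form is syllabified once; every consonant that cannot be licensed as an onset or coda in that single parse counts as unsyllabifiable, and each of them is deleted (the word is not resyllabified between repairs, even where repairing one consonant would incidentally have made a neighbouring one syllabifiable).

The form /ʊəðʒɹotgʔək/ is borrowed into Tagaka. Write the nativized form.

Substitution: /ð/ → /h/, /ʒ/ → /w/, giving /ʊəhwɹotgʔək/.
Under (C)V(N), the unsyllabifiable consonants are /h/, /w/, /t/, /g/, /k/ (only a nasal (/m/, /n/, or /ŋ/) is licensed in coda position; onsets are limited to one consonant).
Each unlicensed consonant is deleted: /h/, /w/, /t/, /g/, /k/.

ʊəɹoʔə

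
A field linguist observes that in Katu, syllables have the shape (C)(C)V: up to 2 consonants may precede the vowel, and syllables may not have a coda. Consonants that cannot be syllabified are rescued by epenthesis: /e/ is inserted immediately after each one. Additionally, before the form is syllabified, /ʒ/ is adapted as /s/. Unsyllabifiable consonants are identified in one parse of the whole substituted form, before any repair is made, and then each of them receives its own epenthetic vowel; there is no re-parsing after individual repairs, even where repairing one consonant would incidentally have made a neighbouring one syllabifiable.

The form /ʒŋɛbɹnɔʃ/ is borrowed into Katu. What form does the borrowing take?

sŋɛbeɹnɔʃe

Substitution: /ʒ/ → /s/, giving /sŋɛbɹnɔʃ/.
Syllabifying with onset maximization leaves /b/, /ʃ/ stranded (no codas are permitted; onsets may contain at most 2 consonants).
Inserting the epenthetic vowel yields /b/ → /be/, /ʃ/ → /ʃe/.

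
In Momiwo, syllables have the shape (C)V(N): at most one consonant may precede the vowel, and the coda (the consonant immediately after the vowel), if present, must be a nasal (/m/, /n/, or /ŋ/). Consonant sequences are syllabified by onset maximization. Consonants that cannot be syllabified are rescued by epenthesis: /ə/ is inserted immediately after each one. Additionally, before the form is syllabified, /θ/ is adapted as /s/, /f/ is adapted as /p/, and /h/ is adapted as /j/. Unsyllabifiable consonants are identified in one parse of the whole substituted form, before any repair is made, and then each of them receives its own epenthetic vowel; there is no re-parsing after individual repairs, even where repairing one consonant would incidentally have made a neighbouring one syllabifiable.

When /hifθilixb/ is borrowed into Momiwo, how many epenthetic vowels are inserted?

After substitution the input is /jipsilixb/.
The unsyllabifiable consonants are /p/, /x/, /b/; each receives one epenthetic vowel.

3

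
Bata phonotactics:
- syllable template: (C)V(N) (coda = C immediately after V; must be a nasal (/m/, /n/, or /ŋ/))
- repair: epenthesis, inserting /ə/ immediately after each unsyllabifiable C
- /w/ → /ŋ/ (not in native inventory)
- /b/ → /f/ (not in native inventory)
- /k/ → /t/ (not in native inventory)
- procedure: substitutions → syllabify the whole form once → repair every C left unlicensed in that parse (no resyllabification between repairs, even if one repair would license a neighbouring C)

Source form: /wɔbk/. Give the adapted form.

ŋɔfətə

Substitution: /w/ → /ŋ/, /b/ → /f/, /k/ → /t/, giving /ŋɔft/.
The consonants /f/, /t/ cannot be parsed into a legal (C)V(N) syllable (only a nasal (/m/, /n/, or /ŋ/) is licensed in coda position; onsets are limited to one consonant).
Each unlicensed consonant becomes the onset of a new syllable: /f/ → /fə/, /t/ → /tə/.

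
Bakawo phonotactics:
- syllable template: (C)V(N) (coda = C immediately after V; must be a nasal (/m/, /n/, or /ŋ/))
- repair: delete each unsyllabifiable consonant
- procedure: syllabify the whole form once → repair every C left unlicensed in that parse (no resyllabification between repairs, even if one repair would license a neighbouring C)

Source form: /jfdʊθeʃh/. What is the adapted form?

The consonants /j/, /f/, /ʃ/, /h/ cannot be parsed into a legal (C)V(N) syllable (only a nasal (/m/, /n/, or /ŋ/) is licensed in coda position; onsets are limited to one consonant).
Deletion applies to /j/, /f/, /ʃ/, /h/.

dʊθe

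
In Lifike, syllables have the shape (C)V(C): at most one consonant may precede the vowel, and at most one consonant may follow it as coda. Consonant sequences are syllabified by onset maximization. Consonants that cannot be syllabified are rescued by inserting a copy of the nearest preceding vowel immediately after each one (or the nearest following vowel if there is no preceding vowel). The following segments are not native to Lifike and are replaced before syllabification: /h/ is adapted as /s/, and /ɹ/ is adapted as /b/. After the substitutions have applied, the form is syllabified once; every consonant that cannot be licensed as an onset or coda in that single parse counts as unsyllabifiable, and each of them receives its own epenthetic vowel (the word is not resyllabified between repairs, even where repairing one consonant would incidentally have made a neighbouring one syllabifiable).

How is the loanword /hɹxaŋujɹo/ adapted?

sabaxaŋujbo

Substitution: /h/ → /s/, /ɹ/ → /b/, giving /sbxaŋujbo/.
Under (C)V(C), the unsyllabifiable consonants are /s/, /b/ (at most one coda consonant is licensed; onsets are limited to one consonant).
Inserting the epenthetic vowel yields /s/ → /sa/, /b/ → /ba/.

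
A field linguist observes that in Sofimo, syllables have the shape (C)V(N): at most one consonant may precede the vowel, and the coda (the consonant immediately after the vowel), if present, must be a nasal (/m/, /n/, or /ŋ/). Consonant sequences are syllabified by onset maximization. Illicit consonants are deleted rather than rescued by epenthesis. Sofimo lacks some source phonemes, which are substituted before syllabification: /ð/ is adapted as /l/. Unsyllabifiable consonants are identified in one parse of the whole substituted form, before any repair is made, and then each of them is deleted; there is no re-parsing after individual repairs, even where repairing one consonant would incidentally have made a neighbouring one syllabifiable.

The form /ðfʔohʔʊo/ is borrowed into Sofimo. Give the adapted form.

Substitution: /ð/ → /l/, giving /lfʔohʔʊo/.
The consonants /l/, /f/, /h/ cannot be parsed into a legal (C)V(N) syllable (only a nasal (/m/, /n/, or /ŋ/) is licensed in coda position; onsets are limited to one consonant).
Deleting the stranded consonants removes /l/, /f/, /h/.

ʔoʔʊo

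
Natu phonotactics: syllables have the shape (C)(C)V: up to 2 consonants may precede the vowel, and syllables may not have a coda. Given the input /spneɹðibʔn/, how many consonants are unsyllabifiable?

4

Syllabifying with onset maximization leaves /s/, /b/, /ʔ/, /n/ stranded (no codas are permitted; onsets may contain at most 2 consonants).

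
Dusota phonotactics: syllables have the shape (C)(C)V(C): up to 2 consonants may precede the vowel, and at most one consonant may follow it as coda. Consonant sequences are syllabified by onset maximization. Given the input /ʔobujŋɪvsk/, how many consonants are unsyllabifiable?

Syllabifying with onset maximization leaves /s/, /k/ stranded (at most one coda consonant is licensed; onsets may contain at most 2 consonants).

2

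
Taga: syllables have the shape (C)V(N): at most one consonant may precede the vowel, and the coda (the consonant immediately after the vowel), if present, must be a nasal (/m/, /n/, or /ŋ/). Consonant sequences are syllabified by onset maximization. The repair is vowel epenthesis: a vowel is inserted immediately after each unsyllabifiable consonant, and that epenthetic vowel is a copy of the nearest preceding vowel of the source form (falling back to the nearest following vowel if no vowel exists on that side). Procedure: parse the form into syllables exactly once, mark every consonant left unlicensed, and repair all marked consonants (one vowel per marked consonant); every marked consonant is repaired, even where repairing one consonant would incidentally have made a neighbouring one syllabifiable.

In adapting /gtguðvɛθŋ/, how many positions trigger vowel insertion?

5

The unsyllabifiable consonants are /g/, /t/, /ð/, /θ/, /ŋ/; each receives one epenthetic vowel.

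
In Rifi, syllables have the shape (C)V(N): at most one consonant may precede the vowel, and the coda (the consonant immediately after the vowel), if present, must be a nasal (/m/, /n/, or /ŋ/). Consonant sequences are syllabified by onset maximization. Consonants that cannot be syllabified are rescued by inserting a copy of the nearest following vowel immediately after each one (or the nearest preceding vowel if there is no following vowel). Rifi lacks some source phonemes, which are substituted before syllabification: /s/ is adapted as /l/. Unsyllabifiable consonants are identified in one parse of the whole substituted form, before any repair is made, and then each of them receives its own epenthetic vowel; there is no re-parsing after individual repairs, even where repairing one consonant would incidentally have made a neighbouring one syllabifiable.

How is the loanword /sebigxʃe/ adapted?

Substitution: /s/ → /l/, giving /lebigxʃe/.
Under (C)V(N), the unsyllabifiable consonants are /g/, /x/ (only a nasal (/m/, /n/, or /ŋ/) is licensed in coda position; onsets are limited to one consonant).
Inserting the epenthetic vowel yields /g/ → /ge/, /x/ → /xe/.

lebigexeʃe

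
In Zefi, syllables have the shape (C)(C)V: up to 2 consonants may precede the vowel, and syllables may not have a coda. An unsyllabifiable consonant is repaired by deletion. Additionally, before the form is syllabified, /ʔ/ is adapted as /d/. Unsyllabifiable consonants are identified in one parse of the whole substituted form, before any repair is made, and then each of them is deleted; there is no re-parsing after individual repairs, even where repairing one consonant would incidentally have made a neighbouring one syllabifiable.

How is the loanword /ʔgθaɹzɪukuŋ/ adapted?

Substitution: /ʔ/ → /d/, giving /dgθaɹzɪukuŋ/.
Under (C)(C)V, the unsyllabifiable consonants are /d/, /ŋ/ (no codas are permitted; onsets may contain at most 2 consonants).
Each unlicensed consonant is deleted: /d/, /ŋ/.

gθaɹzɪuku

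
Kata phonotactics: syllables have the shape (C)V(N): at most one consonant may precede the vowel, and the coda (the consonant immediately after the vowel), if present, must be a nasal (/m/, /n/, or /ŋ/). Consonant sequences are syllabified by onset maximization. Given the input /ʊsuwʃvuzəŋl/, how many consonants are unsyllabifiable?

The consonants /w/, /ʃ/, /l/ cannot be parsed into a legal (C)V(N) syllable (only a nasal (/m/, /n/, or /ŋ/) is licensed in coda position; onsets are limited to one consonant).

3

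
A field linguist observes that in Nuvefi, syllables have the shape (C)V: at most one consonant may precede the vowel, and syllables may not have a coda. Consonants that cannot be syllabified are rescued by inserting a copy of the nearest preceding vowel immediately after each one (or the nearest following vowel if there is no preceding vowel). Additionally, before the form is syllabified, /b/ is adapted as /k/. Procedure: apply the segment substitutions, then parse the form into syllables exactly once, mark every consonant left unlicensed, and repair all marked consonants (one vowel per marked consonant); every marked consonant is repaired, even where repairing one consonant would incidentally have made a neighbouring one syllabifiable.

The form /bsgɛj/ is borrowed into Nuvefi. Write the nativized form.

Substitution: /b/ → /k/, giving /ksgɛj/.
The consonants /k/, /s/, /j/ cannot be parsed into a legal (C)V syllable (no codas are permitted; onsets are limited to one consonant).
Epenthesis after each stranded consonant: /k/ → /kɛ/, /s/ → /sɛ/, /j/ → /jɛ/.

kɛsɛgɛjɛ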